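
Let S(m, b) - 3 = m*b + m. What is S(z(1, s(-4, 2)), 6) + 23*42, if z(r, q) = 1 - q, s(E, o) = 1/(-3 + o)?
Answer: 983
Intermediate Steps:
S(m, b) = 3 + m + b*m (S(m, b) = 3 + (m*b + m) = 3 + (b*m + m) = 3 + (m + b*m) = 3 + m + b*m)
S(z(1, s(-4, 2)), 6) + 23*42 = (3 + (1 - 1/(-3 + 2)) + 6*(1 - 1/(-3 + 2))) + 23*42 = (3 + (1 - 1/(-1)) + 6*(1 - 1/(-1))) + 966 = (3 + (1 - 1*(-1)) + 6*(1 - 1*(-1))) + 966 = (3 + (1 + 1) + 6*(1 + 1)) + 966 = (3 + 2 + 6*2) + 966 = (3 + 2 + 12) + 966 = 17 + 966 = 983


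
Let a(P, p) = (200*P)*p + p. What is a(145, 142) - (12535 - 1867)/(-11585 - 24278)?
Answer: 147688937214/35863 ≈ 4.1181e+6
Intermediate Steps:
a(P, p) = p + 200*P*p (a(P, p) = 200*P*p + p = p + 200*P*p)
a(145, 142) - (12535 - 1867)/(-11585 - 24278) = 142*(1 + 200*145) - (12535 - 1867)/(-11585 - 24278) = 142*(1 + 29000) - 10668/(-35863) = 142*29001 - 10668*(-1)/35863 = 4118142 - 1*(-10668/35863) = 4118142 + 10668/35863 = 147688937214/35863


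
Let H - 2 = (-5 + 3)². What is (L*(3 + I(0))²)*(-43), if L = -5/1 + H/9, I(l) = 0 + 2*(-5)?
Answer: 27391/3 ≈ 9130.3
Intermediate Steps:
I(l) = -10 (I(l) = 0 - 10 = -10)
H = 6 (H = 2 + (-5 + 3)² = 2 + (-2)² = 2 + 4 = 6)
L = -13/3 (L = -5/1 + 6/9 = -5*1 + 6*(⅑) = -5 + ⅔ = -13/3 ≈ -4.3333)
(L*(3 + I(0))²)*(-43) = -13*(3 - 10)²/3*(-43) = -13/3*(-7)²*(-43) = -13/3*49*(-43) = -637/3*(-43) = 27391/3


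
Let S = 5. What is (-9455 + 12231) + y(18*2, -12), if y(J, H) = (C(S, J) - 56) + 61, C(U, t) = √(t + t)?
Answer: 2781 + 6*√2 ≈ 2789.5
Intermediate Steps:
C(U, t) = √2*√t (C(U, t) = √(2*t) = √2*√t)
y(J, H) = 5 + √2*√J (y(J, H) = (√2*√J - 56) + 61 = (-56 + √2*√J) + 61 = 5 + √2*√J)
(-9455 + 12231) + y(18*2, -12) = (-9455 + 12231) + (5 + √2*√(18*2)) = 2776 + (5 + √2*√36) = 2776 + (5 + √2*6) = 2776 + (5 + 6*√2) = 2781 + 6*√2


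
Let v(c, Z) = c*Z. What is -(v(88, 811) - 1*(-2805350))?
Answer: -2876718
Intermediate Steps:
v(c, Z) = Z*c
-(v(88, 811) - 1*(-2805350)) = -(811*88 - 1*(-2805350)) = -(71368 + 2805350) = -1*2876718 = -2876718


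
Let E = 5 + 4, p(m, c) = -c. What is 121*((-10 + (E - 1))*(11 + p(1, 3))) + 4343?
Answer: 2407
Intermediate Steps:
E = 9
121*((-10 + (E - 1))*(11 + p(1, 3))) + 4343 = 121*((-10 + (9 - 1))*(11 - 1*3)) + 4343 = 121*((-10 + 8)*(11 - 3)) + 4343 = 121*(-2*8) + 4343 = 121*(-16) + 4343 = -1936 + 4343 = 2407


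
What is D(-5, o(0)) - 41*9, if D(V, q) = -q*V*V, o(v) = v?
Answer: -369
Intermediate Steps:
D(V, q) = -q*V² (D(V, q) = -V*q*V = -q*V²)
D(-5, o(0)) - 41*9 = -1*0*(-5)² - 41*9 = -1*0*25 - 369 = 0 - 369 = -369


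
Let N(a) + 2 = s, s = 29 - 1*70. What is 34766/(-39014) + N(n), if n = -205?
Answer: -856184/19507 ≈ -43.891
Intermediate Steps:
s = -41 (s = 29 - 70 = -41)
N(a) = -43 (N(a) = -2 - 41 = -43)
34766/(-39014) + N(n) = 34766/(-39014) - 43 = 34766*(-1/39014) - 43 = -17383/19507 - 43 = -856184/19507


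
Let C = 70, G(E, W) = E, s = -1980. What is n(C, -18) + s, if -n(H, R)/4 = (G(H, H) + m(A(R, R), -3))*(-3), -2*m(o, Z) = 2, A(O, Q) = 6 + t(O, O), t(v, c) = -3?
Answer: -1152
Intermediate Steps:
A(O, Q) = 3 (A(O, Q) = 6 - 3 = 3)
m(o, Z) = -1 (m(o, Z) = -½*2 = -1)
n(H, R) = -12 + 12*H (n(H, R) = -4*(H - 1)*(-3) = -4*(-1 + H)*(-3) = -4*(3 - 3*H) = -12 + 12*H)
n(C, -18) + s = (-12 + 12*70) - 1980 = (-12 + 840) - 1980 = 828 - 1980 = -1152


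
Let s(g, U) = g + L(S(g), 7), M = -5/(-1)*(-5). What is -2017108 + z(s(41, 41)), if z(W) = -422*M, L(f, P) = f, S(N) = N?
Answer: -2006558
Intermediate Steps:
M = -25 (M = -5*(-1)*(-5) = 5*(-5) = -25)
s(g, U) = 2*g (s(g, U) = g + g = 2*g)
z(W) = 10550 (z(W) = -422*(-25) = 10550)
-2017108 + z(s(41, 41)) = -2017108 + 10550 = -2006558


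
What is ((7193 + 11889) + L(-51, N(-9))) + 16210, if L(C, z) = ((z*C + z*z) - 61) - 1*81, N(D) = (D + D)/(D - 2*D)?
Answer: 35256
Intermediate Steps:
N(D) = -2 (N(D) = (2*D)/((-D)) = (2*D)*(-1/D) = -2)
L(C, z) = -142 + z² + C*z (L(C, z) = ((C*z + z²) - 61) - 81 = ((z² + C*z) - 61) - 81 = (-61 + z² + C*z) - 81 = -142 + z² + C*z)
((7193 + 11889) + L(-51, N(-9))) + 16210 = ((7193 + 11889) + (-142 + (-2)² - 51*(-2))) + 16210 = (19082 + (-142 + 4 + 102)) + 16210 = (19082 - 36) + 16210 = 19046 + 16210 = 35256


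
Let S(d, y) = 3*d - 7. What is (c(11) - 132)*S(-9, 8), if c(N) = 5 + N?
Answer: 3944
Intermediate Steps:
S(d, y) = -7 + 3*d
(c(11) - 132)*S(-9, 8) = ((5 + 11) - 132)*(-7 + 3*(-9)) = (16 - 132)*(-7 - 27) = -116*(-34) = 3944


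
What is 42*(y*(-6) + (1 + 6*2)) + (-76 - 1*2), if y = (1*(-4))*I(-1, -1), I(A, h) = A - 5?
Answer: -5580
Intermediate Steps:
I(A, h) = -5 + A
y = 24 (y = (1*(-4))*(-5 - 1) = -4*(-6) = 24)
42*(y*(-6) + (1 + 6*2)) + (-76 - 1*2) = 42*(24*(-6) + (1 + 6*2)) + (-76 - 1*2) = 42*(-144 + (1 + 12)) + (-76 - 2) = 42*(-144 + 13) - 78 = 42*(-131) - 78 = -5502 - 78 = -5580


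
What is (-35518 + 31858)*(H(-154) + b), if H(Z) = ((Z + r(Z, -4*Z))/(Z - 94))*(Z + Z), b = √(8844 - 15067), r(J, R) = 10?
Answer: 20291040/31 - 25620*I*√127 ≈ 6.5455e+5 - 2.8872e+5*I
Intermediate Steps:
b = 7*I*√127 (b = √(-6223) = 7*I*√127 ≈ 78.886*I)
H(Z) = 2*Z*(10 + Z)/(-94 + Z) (H(Z) = ((Z + 10)/(Z - 94))*(Z + Z) = ((10 + Z)/(-94 + Z))*(2*Z) = 2*Z*(10 + Z)/(-94 + Z))
(-35518 + 31858)*(H(-154) + b) = (-35518 + 31858)*(2*(-154)*(10 - 154)/(-94 - 154) + 7*I*√127) = -3660*(2*(-154)*(-144)/(-248) + 7*I*√127) = -3660*(2*(-154)*(-1/248)*(-144) + 7*I*√127) = -3660*(-5544/31 + 7*I*√127) = 20291040/31 - 25620*I*√127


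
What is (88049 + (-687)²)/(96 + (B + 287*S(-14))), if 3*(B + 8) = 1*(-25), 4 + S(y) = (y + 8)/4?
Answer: -3360108/8993 ≈ -373.64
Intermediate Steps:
S(y) = -2 + y/4 (S(y) = -4 + (y + 8)/4 = -4 + (8 + y)*(¼) = -4 + (2 + y/4) = -2 + y/4)
B = -49/3 (B = -8 + (1*(-25))/3 = -8 + (⅓)*(-25) = -8 - 25/3 = -49/3 ≈ -16.333)
(88049 + (-687)²)/(96 + (B + 287*S(-14))) = (88049 + (-687)²)/(96 + (-49/3 + 287*(-2 + (¼)*(-14)))) = (88049 + 471969)/(96 + (-49/3 + 287*(-2 - 7/2))) = 560018/(96 + (-49/3 + 287*(-11/2))) = 560018/(96 + (-49/3 - 3157/2)) = 560018/(96 - 9569/6) = 560018/(-8993/6) = 560018*(-6/8993) = -3360108/8993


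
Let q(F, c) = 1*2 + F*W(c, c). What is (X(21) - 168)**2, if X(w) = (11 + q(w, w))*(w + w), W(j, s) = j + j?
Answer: 1400406084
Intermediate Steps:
W(j, s) = 2*j
q(F, c) = 2 + 2*F*c (q(F, c) = 1*2 + F*(2*c) = 2 + 2*F*c)
X(w) = 2*w*(13 + 2*w**2) (X(w) = (11 + (2 + 2*w*w))*(w + w) = (11 + (2 + 2*w**2))*(2*w) = (13 + 2*w**2)*(2*w) = 2*w*(13 + 2*w**2))
(X(21) - 168)**2 = ((4*21**3 + 26*21) - 168)**2 = ((4*9261 + 546) - 168)**2 = ((37044 + 546) - 168)**2 = (37590 - 168)**2 = 37422**2 = 1400406084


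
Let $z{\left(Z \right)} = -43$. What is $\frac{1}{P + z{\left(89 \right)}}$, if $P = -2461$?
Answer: $- \frac{1}{2504} \approx -0.00039936$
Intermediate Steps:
$\frac{1}{P + z{\left(89 \right)}} = \frac{1}{-2461 - 43} = \frac{1}{-2504} = - \frac{1}{2504}$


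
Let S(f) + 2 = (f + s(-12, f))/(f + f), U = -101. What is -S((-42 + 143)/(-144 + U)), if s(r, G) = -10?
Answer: -2147/202 ≈ -10.629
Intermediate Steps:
S(f) = -2 + (-10 + f)/(2*f) (S(f) = -2 + (f - 10)/(f + f) = -2 + (-10 + f)/((2*f)) = -2 + (-10 + f)*(1/(2*f)) = -2 + (-10 + f)/(2*f))
-S((-42 + 143)/(-144 + U)) = -(-3/2 - 5*(-144 - 101)/(-42 + 143)) = -(-3/2 - 5/(101/(-245))) = -(-3/2 - 5/(101*(-1/245))) = -(-3/2 - 5/(-101/245)) = -(-3/2 - 5*(-245/101)) = -(-3/2 + 1225/101) = -1*2147/202 = -2147/202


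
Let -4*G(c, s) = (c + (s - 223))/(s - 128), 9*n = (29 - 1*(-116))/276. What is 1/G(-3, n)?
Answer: -181604/80177 ≈ -2.2650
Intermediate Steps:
n = 145/2484 (n = ((29 - 1*(-116))/276)/9 = ((29 + 116)*(1/276))/9 = (145*(1/276))/9 = (⅑)*(145/276) = 145/2484 ≈ 0.058374)
G(c, s) = -(-223 + c + s)/(4*(-128 + s)) (G(c, s) = -(c + (s - 223))/(4*(s - 128)) = -(c + (-223 + s))/(4*(-128 + s)) = -(-223 + c + s)/(4*(-128 + s)))
1/G(-3, n) = 1/((223 - 1*(-3) - 1*145/2484)/(4*(-128 + 145/2484))) = 1/((223 + 3 - 145/2484)/(4*(-317807/2484))) = 1/((¼)*(-2484/317807)*(561239/2484)) = 1/(-80177/181604) = -181604/80177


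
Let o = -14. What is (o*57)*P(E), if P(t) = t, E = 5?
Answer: -3990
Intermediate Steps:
(o*57)*P(E) = -14*57*5 = -798*5 = -3990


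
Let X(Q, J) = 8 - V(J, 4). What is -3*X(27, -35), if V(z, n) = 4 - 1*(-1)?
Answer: -9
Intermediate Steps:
V(z, n) = 5 (V(z, n) = 4 + 1 = 5)
X(Q, J) = 3 (X(Q, J) = 8 - 1*5 = 8 - 5 = 3)
-3*X(27, -35) = -3*3 = -9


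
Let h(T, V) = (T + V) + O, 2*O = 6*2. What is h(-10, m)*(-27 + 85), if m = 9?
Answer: 290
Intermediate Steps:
O = 6 (O = (6*2)/2 = (½)*12 = 6)
h(T, V) = 6 + T + V (h(T, V) = (T + V) + 6 = 6 + T + V)
h(-10, m)*(-27 + 85) = (6 - 10 + 9)*(-27 + 85) = 5*58 = 290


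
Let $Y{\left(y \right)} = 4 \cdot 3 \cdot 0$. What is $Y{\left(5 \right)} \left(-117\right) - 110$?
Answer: $-110$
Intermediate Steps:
$Y{\left(y \right)} = 0$ ($Y{\left(y \right)} = 12 \cdot 0 = 0$)
$Y{\left(5 \right)} \left(-117\right) - 110 = 0 \left(-117\right) - 110 = 0 - 110 = -110$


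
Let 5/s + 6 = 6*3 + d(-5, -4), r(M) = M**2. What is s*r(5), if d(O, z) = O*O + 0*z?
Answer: 125/37 ≈ 3.3784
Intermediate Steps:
d(O, z) = O**2 (d(O, z) = O**2 + 0 = O**2)
s = 5/37 (s = 5/(-6 + (6*3 + (-5)**2)) = 5/(-6 + (18 + 25)) = 5/(-6 + 43) = 5/37 ≈ 0.13514)
s*r(5) = (5/37)*5**2 = (5/37)*25 = 125/37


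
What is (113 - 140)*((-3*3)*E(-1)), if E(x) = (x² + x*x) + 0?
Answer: 486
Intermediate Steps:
E(x) = 2*x² (E(x) = (x² + x²) + 0 = 2*x² + 0 = 2*x²)
(113 - 140)*((-3*3)*E(-1)) = (113 - 140)*((-3*3)*(2*(-1)²)) = -(-243)*2*1 = -(-243)*2 = -27*(-18) = 486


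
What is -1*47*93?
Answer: -4371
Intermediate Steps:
-1*47*93 = -47*93 = -4371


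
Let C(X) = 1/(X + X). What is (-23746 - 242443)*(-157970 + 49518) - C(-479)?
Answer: 27656242792025/958 ≈ 2.8869e+10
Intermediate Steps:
C(X) = 1/(2*X)
(-23746 - 242443)*(-157970 + 49518) - C(-479) = (-23746 - 242443)*(-157970 + 49518) - 1/(2*(-479)) = -266189*(-108452) - (-1)/(2*479) = 28868729428 - 1*(-1/958) = 28868729428 + 1/958 = 27656242792025/958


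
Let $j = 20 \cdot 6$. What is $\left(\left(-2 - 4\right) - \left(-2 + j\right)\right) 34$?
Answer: $-4216$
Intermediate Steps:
$j = 120$
$\left(\left(-2 - 4\right) - \left(-2 + j\right)\right) 34 = \left(\left(-2 - 4\right) + \left(2 - 120\right)\right) 34 = \left(-6 - 118\right) 34 = \left(-124\right) 34 = -4216$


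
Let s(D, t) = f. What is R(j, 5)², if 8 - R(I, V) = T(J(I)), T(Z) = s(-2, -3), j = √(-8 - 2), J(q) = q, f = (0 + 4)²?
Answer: 64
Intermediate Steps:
f = 16 (f = 4² = 16)
s(D, t) = 16
j = I*√10 (j = √(-10) = I*√10 ≈ 3.1623*I)
T(Z) = 16
R(I, V) = -8 (R(I, V) = 8 - 1*16 = 8 - 16 = -8)
R(j, 5)² = (-8)² = 64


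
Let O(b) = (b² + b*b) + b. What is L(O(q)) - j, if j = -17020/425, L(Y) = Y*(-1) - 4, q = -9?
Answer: -9941/85 ≈ -116.95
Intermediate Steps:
O(b) = b + 2*b² (O(b) = (b² + b²) + b = 2*b² + b = b + 2*b²)
L(Y) = -4 - Y (L(Y) = -Y - 4 = -4 - Y)
j = -3404/85 (j = -17020*1/425 = -3404/85 ≈ -40.047)
L(O(q)) - j = (-4 - (-9)*(1 + 2*(-9))) - 1*(-3404/85) = (-4 - (-9)*(1 - 18)) + 3404/85 = (-4 - (-9)*(-17)) + 3404/85 = (-4 - 1*153) + 3404/85 = (-4 - 153) + 3404/85 = -157 + 3404/85 = -9941/85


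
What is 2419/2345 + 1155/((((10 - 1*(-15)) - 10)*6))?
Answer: 195079/14070 ≈ 13.865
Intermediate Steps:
2419/2345 + 1155/((((10 - 1*(-15)) - 10)*6)) = 2419*(1/2345) + 1155/((((10 + 15) - 10)*6)) = 2419/2345 + 1155/(((25 - 10)*6)) = 2419/2345 + 1155/((15*6)) = 2419/2345 + 1155/90 = 2419/2345 + 1155*(1/90) = 2419/2345 + 77/6 = 195079/14070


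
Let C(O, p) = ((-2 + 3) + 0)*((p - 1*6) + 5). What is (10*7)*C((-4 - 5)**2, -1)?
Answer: -140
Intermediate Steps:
C(O, p) = -1 + p (C(O, p) = (1 + 0)*((p - 6) + 5) = 1*((-6 + p) + 5) = 1*(-1 + p) = -1 + p)
(10*7)*C((-4 - 5)**2, -1) = (10*7)*(-1 - 1) = 70*(-2) = -140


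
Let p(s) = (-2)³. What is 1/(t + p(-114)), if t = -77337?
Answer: -1/77345 ≈ -1.2929e-5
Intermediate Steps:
p(s) = -8
1/(t + p(-114)) = 1/(-77337 - 8) = 1/(-77345) = -1/77345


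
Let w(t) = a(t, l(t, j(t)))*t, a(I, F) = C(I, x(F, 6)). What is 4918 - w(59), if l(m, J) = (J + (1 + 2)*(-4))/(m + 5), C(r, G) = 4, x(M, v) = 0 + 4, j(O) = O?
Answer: 4682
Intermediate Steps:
x(M, v) = 4
l(m, J) = (-12 + J)/(5 + m) (l(m, J) = (J + 3*(-4))/(5 + m) = (J - 12)/(5 + m) = (-12 + J)/(5 + m))
a(I, F) = 4
w(t) = 4*t
4918 - w(59) = 4918 - 4*59 = 4918 - 1*236 = 4918 - 236 = 4682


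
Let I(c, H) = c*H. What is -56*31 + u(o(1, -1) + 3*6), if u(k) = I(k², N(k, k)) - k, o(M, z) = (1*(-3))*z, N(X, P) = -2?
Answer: -2639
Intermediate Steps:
I(c, H) = H*c
o(M, z) = -3*z
u(k) = -k - 2*k² (u(k) = -2*k² - k = -k - 2*k²)
-56*31 + u(o(1, -1) + 3*6) = -56*31 + (-3*(-1) + 3*6)*(-1 - 2*(-3*(-1) + 3*6)) = -1736 + (3 + 18)*(-1 - 2*(3 + 18)) = -1736 + 21*(-1 - 2*21) = -1736 + 21*(-1 - 42) = -1736 + 21*(-43) = -1736 - 903 = -2639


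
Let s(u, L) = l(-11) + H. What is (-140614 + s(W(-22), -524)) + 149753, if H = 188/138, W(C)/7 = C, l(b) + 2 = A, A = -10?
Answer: 629857/69 ≈ 9128.4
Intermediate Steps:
l(b) = -12 (l(b) = -2 - 10 = -12)
W(C) = 7*C
H = 94/69 (H = 188*(1/138) = 94/69 ≈ 1.3623)
s(u, L) = -734/69 (s(u, L) = -12 + 94/69 = -734/69)
(-140614 + s(W(-22), -524)) + 149753 = (-140614 - 734/69) + 149753 = -9703100/69 + 149753 = 629857/69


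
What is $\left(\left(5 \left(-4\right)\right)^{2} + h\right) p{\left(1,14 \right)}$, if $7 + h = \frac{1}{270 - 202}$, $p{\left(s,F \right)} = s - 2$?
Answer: $- \frac{26725}{68} \approx -393.01$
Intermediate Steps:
$p{\left(s,F \right)} = -2 + s$
$h = - \frac{475}{68}$ ($h = -7 + \frac{1}{270 - 202} = -7 + \frac{1}{68} = - \frac{475}{68} \approx -6.9853$)
$\left(\left(5 \left(-4\right)\right)^{2} + h\right) p{\left(1,14 \right)} = \left(\left(5 \left(-4\right)\right)^{2} - \frac{475}{68}\right) \left(-2 + 1\right) = \left(\left(-20\right)^{2} - \frac{475}{68}\right) \left(-1\right) = \left(400 - \frac{475}{68}\right) \left(-1\right) = \frac{26725}{68} \left(-1\right) = - \frac{26725}{68}$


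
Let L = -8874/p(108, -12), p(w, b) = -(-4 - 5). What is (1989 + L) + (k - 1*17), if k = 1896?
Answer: 2882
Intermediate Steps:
p(w, b) = 9 (p(w, b) = -1*(-9) = 9)
L = -986 (L = -8874/9 = -8874*1/9 = -986)
(1989 + L) + (k - 1*17) = (1989 - 986) + (1896 - 1*17) = 1003 + (1896 - 17) = 1003 + 1879 = 2882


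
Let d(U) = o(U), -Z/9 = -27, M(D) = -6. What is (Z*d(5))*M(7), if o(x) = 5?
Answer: -7290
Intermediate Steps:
Z = 243 (Z = -9*(-27) = 243)
d(U) = 5
(Z*d(5))*M(7) = (243*5)*(-6) = 1215*(-6) = -7290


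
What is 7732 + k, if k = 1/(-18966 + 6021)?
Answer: 100090739/12945 ≈ 7732.0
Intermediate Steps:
k = -1/12945 (k = 1/(-12945) = -1/12945 ≈ -7.7250e-5)
7732 + k = 7732 - 1/12945 = 100090739/12945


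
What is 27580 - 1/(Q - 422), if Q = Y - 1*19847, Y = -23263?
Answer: 1200612561/43532 ≈ 27580.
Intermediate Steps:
Q = -43110 (Q = -23263 - 1*19847 = -23263 - 19847 = -43110)
27580 - 1/(Q - 422) = 27580 - 1/(-43110 - 422) = 27580 - 1/(-43532) = 27580 - 1*(-1/43532) = 27580 + 1/43532 = 1200612561/43532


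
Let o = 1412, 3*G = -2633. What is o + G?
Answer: 1603/3 ≈ 534.33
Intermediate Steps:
G = -2633/3 (G = (⅓)*(-2633) = -2633/3 ≈ -877.67)
o + G = 1412 - 2633/3 = 1603/3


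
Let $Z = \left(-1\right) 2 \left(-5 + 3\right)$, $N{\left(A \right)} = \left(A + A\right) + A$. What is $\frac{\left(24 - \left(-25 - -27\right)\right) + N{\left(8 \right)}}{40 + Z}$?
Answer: $\frac{23}{22} \approx 1.0455$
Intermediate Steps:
$N{\left(A \right)} = 3 A$ ($N{\left(A \right)} = 2 A + A = 3 A$)
$Z = 4$ ($Z = \left(-2\right) \left(-2\right) = 4$)
$\frac{\left(24 - \left(-25 - -27\right)\right) + N{\left(8 \right)}}{40 + Z} = \frac{\left(24 - \left(-25 - -27\right)\right) + 3 \cdot 8}{40 + 4} = \frac{\left(24 - \left(-25 + 27\right)\right) + 24}{44} = \frac{\left(24 - 2\right) + 24}{44} = \frac{22 + 24}{44} = \frac{1}{44} \cdot 46 = \frac{23}{22}$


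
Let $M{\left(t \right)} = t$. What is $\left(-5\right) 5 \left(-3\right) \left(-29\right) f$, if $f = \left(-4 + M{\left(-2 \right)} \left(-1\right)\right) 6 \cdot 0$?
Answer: $0$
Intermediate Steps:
$f = 0$ ($f = \left(-4 - -2\right) 6 \cdot 0 = \left(-4 + 2\right) 6 \cdot 0 = \left(-2\right) 6 \cdot 0 = \left(-12\right) 0 = 0$)
$\left(-5\right) 5 \left(-3\right) \left(-29\right) f = \left(-5\right) 5 \left(-3\right) \left(-29\right) 0 = \left(-25\right) \left(-3\right) \left(-29\right) 0 = 75 \left(-29\right) 0 = \left(-2175\right) 0 = 0$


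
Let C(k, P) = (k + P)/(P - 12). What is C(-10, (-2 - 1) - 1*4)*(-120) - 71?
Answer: -3389/19 ≈ -178.37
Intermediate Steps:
C(k, P) = (P + k)/(-12 + P)
C(-10, (-2 - 1) - 1*4)*(-120) - 71 = ((((-2 - 1) - 1*4) - 10)/(-12 + ((-2 - 1) - 1*4)))*(-120) - 71 = (((-3 - 4) - 10)/(-12 + (-3 - 4)))*(-120) - 71 = ((-7 - 10)/(-12 - 7))*(-120) - 71 = (-17/(-19))*(-120) - 71 = -1/19*(-17)*(-120) - 71 = (17/19)*(-120) - 71 = -2040/19 - 71 = -3389/19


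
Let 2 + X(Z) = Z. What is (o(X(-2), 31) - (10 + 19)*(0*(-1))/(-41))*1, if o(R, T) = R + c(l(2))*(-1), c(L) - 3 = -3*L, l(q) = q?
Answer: -1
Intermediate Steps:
X(Z) = -2 + Z
c(L) = 3 - 3*L
o(R, T) = 3 + R (o(R, T) = R + (3 - 3*2)*(-1) = R + (3 - 6)*(-1) = R - 3*(-1) = R + 3 = 3 + R)
(o(X(-2), 31) - (10 + 19)*(0*(-1))/(-41))*1 = ((3 + (-2 - 2)) - (10 + 19)*(0*(-1))/(-41))*1 = ((3 - 4) - 29*0*(-1/41))*1 = (-1 - 29*0)*1 = (-1 - 1*0)*1 = (-1 + 0)*1 = -1*1 = -1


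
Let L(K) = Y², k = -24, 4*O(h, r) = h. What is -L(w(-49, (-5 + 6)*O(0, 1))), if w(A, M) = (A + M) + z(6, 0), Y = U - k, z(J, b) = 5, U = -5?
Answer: -361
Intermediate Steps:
O(h, r) = h/4
Y = 19 (Y = -5 - 1*(-24) = -5 + 24 = 19)
w(A, M) = 5 + A + M (w(A, M) = (A + M) + 5 = 5 + A + M)
L(K) = 361 (L(K) = 19² = 361)
-L(w(-49, (-5 + 6)*O(0, 1))) = -1*361 = -361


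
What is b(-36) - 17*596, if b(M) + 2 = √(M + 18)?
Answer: -10134 + 3*I*√2 ≈ -10134.0 + 4.2426*I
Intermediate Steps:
b(M) = -2 + √(18 + M) (b(M) = -2 + √(M + 18) = -2 + √(18 + M))
b(-36) - 17*596 = (-2 + √(18 - 36)) - 17*596 = (-2 + √(-18)) - 10132 = (-2 + 3*I*√2) - 10132 = -10134 + 3*I*√2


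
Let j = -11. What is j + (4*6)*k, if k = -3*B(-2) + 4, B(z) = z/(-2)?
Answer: 13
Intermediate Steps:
B(z) = -z/2 (B(z) = z*(-1/2) = -z/2)
k = 1 (k = -(-3)*(-2)/2 + 4 = -3*1 + 4 = -3 + 4 = 1)
j + (4*6)*k = -11 + (4*6)*1 = -11 + 24*1 = -11 + 24 = 13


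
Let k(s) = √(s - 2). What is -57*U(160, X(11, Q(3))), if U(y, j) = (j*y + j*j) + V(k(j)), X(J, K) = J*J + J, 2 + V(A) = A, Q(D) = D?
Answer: -2196894 - 57*√130 ≈ -2.1975e+6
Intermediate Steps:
k(s) = √(-2 + s)
V(A) = -2 + A
X(J, K) = J + J² (X(J, K) = J² + J = J + J²)
U(y, j) = -2 + j² + √(-2 + j) + j*y (U(y, j) = (j*y + j*j) + (-2 + √(-2 + j)) = (j*y + j²) + (-2 + √(-2 + j)) = (j² + j*y) + (-2 + √(-2 + j)) = -2 + j² + √(-2 + j) + j*y)
-57*U(160, X(11, Q(3))) = -57*(-2 + (11*(1 + 11))² + √(-2 + 11*(1 + 11)) + (11*(1 + 11))*160) = -57*(-2 + (11*12)² + √(-2 + 11*12) + (11*12)*160) = -57*(-2 + 132² + √(-2 + 132) + 132*160) = -57*(-2 + 17424 + √130 + 21120) = -57*(38542 + √130) = -2196894 - 57*√130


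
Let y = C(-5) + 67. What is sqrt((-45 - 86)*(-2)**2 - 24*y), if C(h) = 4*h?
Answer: 2*I*sqrt(413) ≈ 40.645*I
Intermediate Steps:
y = 47 (y = 4*(-5) + 67 = -20 + 67 = 47)
sqrt((-45 - 86)*(-2)**2 - 24*y) = sqrt((-45 - 86)*(-2)**2 - 24*47) = sqrt(-131*4 - 1128) = sqrt(-524 - 1128) = sqrt(-1652) = 2*I*sqrt(413)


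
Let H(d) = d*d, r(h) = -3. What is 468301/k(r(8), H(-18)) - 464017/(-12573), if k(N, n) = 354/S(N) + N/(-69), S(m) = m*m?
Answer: 37048107166/3105531 ≈ 11930.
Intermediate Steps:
S(m) = m²
H(d) = d²
k(N, n) = 354/N² - N/69 (k(N, n) = 354/(N²) + N/(-69) = 354/N² + N*(-1/69) = 354/N² - N/69)
468301/k(r(8), H(-18)) - 464017/(-12573) = 468301/(354/(-3)² - 1/69*(-3)) - 464017/(-12573) = 468301/(354*(⅑) + 1/23) - 464017*(-1/12573) = 468301/(118/3 + 1/23) + 464017/12573 = 468301/(2717/69) + 464017/12573 = 468301*(69/2717) + 464017/12573 = 32312769/2717 + 464017/12573 = 37048107166/3105531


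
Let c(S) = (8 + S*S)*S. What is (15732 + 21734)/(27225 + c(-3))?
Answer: 18733/13587 ≈ 1.3787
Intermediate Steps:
c(S) = S*(8 + S**2) (c(S) = (8 + S**2)*S = S*(8 + S**2))
(15732 + 21734)/(27225 + c(-3)) = (15732 + 21734)/(27225 - 3*(8 + (-3)**2)) = 37466/(27225 - 3*(8 + 9)) = 37466/(27225 - 3*17) = 37466/(27225 - 51) = 37466/27174 = 37466*(1/27174) = 18733/13587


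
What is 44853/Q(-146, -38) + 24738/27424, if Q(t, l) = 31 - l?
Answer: 205292599/315376 ≈ 650.95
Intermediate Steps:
44853/Q(-146, -38) + 24738/27424 = 44853/(31 - 1*(-38)) + 24738/27424 = 44853/(31 + 38) + 24738*(1/27424) = 44853/69 + 12369/13712 = 44853*(1/69) + 12369/13712 = 14951/23 + 12369/13712 = 205292599/315376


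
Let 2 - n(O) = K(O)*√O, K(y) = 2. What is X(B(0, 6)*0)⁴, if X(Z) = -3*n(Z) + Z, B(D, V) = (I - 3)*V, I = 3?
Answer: 1296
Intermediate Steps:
B(D, V) = 0 (B(D, V) = (3 - 3)*V = 0*V = 0)
n(O) = 2 - 2*√O
X(Z) = -6 + Z + 6*√Z (X(Z) = -3*(2 - 2*√Z) + Z = (-6 + 6*√Z) + Z = -6 + Z + 6*√Z)
X(B(0, 6)*0)⁴ = (-6 + 0*0 + 6*√(0*0))⁴ = (-6 + 0 + 6*√0)⁴ = (-6 + 0 + 6*0)⁴ = (-6 + 0 + 0)⁴ = (-6)⁴ = 1296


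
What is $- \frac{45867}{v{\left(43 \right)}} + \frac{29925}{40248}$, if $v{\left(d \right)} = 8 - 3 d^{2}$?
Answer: $\frac{223534399}{24770408} \approx 9.0242$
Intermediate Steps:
$- \frac{45867}{v{\left(43 \right)}} + \frac{29925}{40248} = - \frac{45867}{8 - 3 \cdot 43^{2}} + \frac{29925}{40248} = - \frac{45867}{8 - 5547} + 29925 \cdot \frac{1}{40248} = - \frac{45867}{8 - 5547} + \frac{3325}{4472} = - \frac{45867}{-5539} + \frac{3325}{4472} = \left(-45867\right) \left(- \frac{1}{5539}\right) + \frac{3325}{4472} = \frac{45867}{5539} + \frac{3325}{4472} = \frac{223534399}{24770408}$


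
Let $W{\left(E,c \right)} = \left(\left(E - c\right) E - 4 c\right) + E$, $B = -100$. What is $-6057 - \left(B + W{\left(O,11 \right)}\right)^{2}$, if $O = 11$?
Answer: $-23746$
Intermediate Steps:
$W{\left(E,c \right)} = E - 4 c + E \left(E - c\right)$ ($W{\left(E,c \right)} = \left(E \left(E - c\right) - 4 c\right) + E = \left(- 4 c + E \left(E - c\right)\right) + E = E - 4 c + E \left(E - c\right)$)
$-6057 - \left(B + W{\left(O,11 \right)}\right)^{2} = -6057 - \left(-100 + \left(11 + 11^{2} - 44 - 11 \cdot 11\right)\right)^{2} = -6057 - \left(-100 + \left(11 + 121 - 44 - 121\right)\right)^{2} = -6057 - \left(-100 - 33\right)^{2} = -6057 - \left(-133\right)^{2} = -6057 - 17689 = -23746$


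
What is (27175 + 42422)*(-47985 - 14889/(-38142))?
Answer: -14153160710073/4238 ≈ -3.3396e+9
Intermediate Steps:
(27175 + 42422)*(-47985 - 14889/(-38142)) = 69597*(-47985 - 14889*(-1/38142)) = 69597*(-47985 + 4963/12714) = 69597*(-610076327/12714) = -14153160710073/4238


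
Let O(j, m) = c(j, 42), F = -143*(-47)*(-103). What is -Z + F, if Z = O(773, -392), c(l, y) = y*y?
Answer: -694027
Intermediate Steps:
F = -692263 (F = 6721*(-103) = -692263)
c(l, y) = y²
O(j, m) = 1764 (O(j, m) = 42² = 1764)
Z = 1764
-Z + F = -1*1764 - 692263 = -1764 - 692263 = -694027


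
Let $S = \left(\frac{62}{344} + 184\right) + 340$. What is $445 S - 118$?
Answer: $\frac{40100459}{172} \approx 2.3314 \cdot 10^{5}$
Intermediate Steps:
$S = \frac{90159}{172}$ ($S = \left(62 \cdot \frac{1}{344} + 184\right) + 340 = \left(\frac{31}{172} + 184\right) + 340 = \frac{31679}{172} + 340 = \frac{90159}{172} \approx 524.18$)
$445 S - 118 = 445 \cdot \frac{90159}{172} - 118 = \frac{40120755}{172} - 118 = \frac{40100459}{172}$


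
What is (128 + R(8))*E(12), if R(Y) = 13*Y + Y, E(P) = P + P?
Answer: 5760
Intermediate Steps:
E(P) = 2*P
R(Y) = 14*Y
(128 + R(8))*E(12) = (128 + 14*8)*(2*12) = (128 + 112)*24 = 240*24 = 5760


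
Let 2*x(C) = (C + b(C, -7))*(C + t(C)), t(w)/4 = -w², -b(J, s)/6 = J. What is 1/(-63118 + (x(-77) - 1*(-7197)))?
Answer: -2/9272147 ≈ -2.1570e-7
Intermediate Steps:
b(J, s) = -6*J
t(w) = -4*w² (t(w) = 4*(-w²) = -4*w²)
x(C) = -5*C*(C - 4*C²)/2 (x(C) = ((C - 6*C)*(C - 4*C²))/2 = ((-5*C)*(C - 4*C²))/2 = (-5*C*(C - 4*C²))/2 = -5*C*(C - 4*C²)/2)
1/(-63118 + (x(-77) - 1*(-7197))) = 1/(-63118 + ((-77)²*(-5/2 + 10*(-77)) - 1*(-7197))) = 1/(-63118 + (5929*(-5/2 - 770) + 7197)) = 1/(-63118 + (5929*(-1545/2) + 7197)) = 1/(-63118 + (-9160305/2 + 7197)) = 1/(-63118 - 9145911/2) = 1/(-9272147/2) = -2/9272147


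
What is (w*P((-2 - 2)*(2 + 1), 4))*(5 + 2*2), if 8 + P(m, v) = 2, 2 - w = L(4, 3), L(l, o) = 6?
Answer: 216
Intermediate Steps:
w = -4 (w = 2 - 1*6 = 2 - 6 = -4)
P(m, v) = -6 (P(m, v) = -8 + 2 = -6)
(w*P((-2 - 2)*(2 + 1), 4))*(5 + 2*2) = (-4*(-6))*(5 + 2*2) = 24*(5 + 4) = 24*9 = 216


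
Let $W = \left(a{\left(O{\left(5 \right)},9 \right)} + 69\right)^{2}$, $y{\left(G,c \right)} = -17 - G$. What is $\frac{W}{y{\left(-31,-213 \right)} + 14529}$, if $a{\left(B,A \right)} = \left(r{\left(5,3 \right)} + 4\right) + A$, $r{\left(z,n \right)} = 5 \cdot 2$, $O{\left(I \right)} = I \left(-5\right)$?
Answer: $\frac{8464}{14543} \approx 0.582$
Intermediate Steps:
$O{\left(I \right)} = - 5 I$
$r{\left(z,n \right)} = 10$
$a{\left(B,A \right)} = 14 + A$ ($a{\left(B,A \right)} = \left(10 + 4\right) + A = 14 + A$)
$W = 8464$ ($W = \left(\left(14 + 9\right) + 69\right)^{2} = \left(23 + 69\right)^{2} = 92^{2} = 8464$)
$\frac{W}{y{\left(-31,-213 \right)} + 14529} = \frac{8464}{\left(-17 - -31\right) + 14529} = \frac{8464}{\left(-17 + 31\right) + 14529} = \frac{8464}{14 + 14529} = \frac{8464}{14543}$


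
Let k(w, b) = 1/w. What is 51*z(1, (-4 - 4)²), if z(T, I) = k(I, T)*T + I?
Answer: 208947/64 ≈ 3264.8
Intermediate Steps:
z(T, I) = I + T/I (z(T, I) = T/I + I = I + T/I)
51*z(1, (-4 - 4)²) = 51*((-4 - 4)² + 1/(-4 - 4)²) = 51*((-8)² + 1/(-8)²) = 51*(64 + 1/64) = 51*(4097/64) = 208947/64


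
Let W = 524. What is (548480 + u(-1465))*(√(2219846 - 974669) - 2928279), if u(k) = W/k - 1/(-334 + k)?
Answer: -4232936506390061331/2635535 + 4336611886767*√138353/2635535 ≈ -1.6055e+12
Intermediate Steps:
u(k) = -1/(-334 + k) + 524/k (u(k) = 524/k - 1/(-334 + k) = -1/(-334 + k) + 524/k)
(548480 + u(-1465))*(√(2219846 - 974669) - 2928279) = (548480 + (-175016 + 523*(-1465))/((-1465)*(-334 - 1465)))*(√(2219846 - 974669) - 2928279) = (548480 - 1/1465*(-175016 - 766195)/(-1799))*(√1245177 - 2928279) = (548480 - 1/1465*(-1/1799)*(-941211))*(3*√138353 - 2928279) = (548480 - 941211/2635535)*(-2928279 + 3*√138353) = 1445537295589*(-2928279 + 3*√138353)/2635535 = -4232936506390061331/2635535 + 4336611886767*√138353/2635535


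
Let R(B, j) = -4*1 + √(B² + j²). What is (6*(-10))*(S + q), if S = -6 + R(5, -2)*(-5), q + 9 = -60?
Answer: 3300 + 300*√29 ≈ 4915.5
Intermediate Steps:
R(B, j) = -4 + √(B² + j²)
q = -69 (q = -9 - 60 = -69)
S = 14 - 5*√29 (S = -6 + (-4 + √(5² + (-2)²))*(-5) = -6 + (-4 + √(25 + 4))*(-5) = -6 + (-4 + √29)*(-5) = -6 + (20 - 5*√29) = 14 - 5*√29 ≈ -12.926)
(6*(-10))*(S + q) = (6*(-10))*((14 - 5*√29) - 69) = -60*(-55 - 5*√29) = 3300 + 300*√29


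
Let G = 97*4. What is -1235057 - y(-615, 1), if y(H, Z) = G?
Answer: -1235445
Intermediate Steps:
G = 388
y(H, Z) = 388
-1235057 - y(-615, 1) = -1235057 - 1*388 = -1235057 - 388 = -1235445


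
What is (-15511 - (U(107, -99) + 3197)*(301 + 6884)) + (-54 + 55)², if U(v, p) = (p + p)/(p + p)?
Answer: -22993140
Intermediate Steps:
U(v, p) = 1 (U(v, p) = (2*p)/((2*p)) = (2*p)*(1/(2*p)) = 1)
(-15511 - (U(107, -99) + 3197)*(301 + 6884)) + (-54 + 55)² = (-15511 - (1 + 3197)*(301 + 6884)) + (-54 + 55)² = (-15511 - 3198*7185) + 1² = (-15511 - 1*22977630) + 1 = (-15511 - 22977630) + 1 = -22993141 + 1 = -22993140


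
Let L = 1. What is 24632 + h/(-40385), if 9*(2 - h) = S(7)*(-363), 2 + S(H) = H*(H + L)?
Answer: 198952228/8077 ≈ 24632.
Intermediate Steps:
S(H) = -2 + H*(1 + H) (S(H) = -2 + H*(H + 1) = -2 + H*(1 + H))
h = 2180 (h = 2 - (-2 + 7 + 7**2)*(-363)/9 = 2 - (-2 + 7 + 49)*(-363)/9 = 2 - 6*(-363) = 2 - 1/9*(-19602) = 2 + 2178 = 2180)
24632 + h/(-40385) = 24632 + 2180/(-40385) = 24632 + 2180*(-1/40385) = 24632 - 436/8077 = 198952228/8077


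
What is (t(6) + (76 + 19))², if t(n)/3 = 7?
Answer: 13456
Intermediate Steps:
t(n) = 21 (t(n) = 3*7 = 21)
(t(6) + (76 + 19))² = (21 + (76 + 19))² = (21 + 95)² = 116² = 13456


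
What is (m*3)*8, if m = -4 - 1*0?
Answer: -96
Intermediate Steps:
m = -4 (m = -4 + 0 = -4)
(m*3)*8 = -4*3*8 = -12*8 = -96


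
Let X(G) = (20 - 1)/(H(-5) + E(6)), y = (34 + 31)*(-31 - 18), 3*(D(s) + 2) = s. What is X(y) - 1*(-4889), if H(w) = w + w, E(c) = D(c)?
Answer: 48871/10 ≈ 4887.1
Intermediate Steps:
D(s) = -2 + s/3
E(c) = -2 + c/3
H(w) = 2*w
y = -3185 (y = 65*(-49) = -3185)
X(G) = -19/10 (X(G) = (20 - 1)/(2*(-5) + (-2 + (⅓)*6)) = 19/(-10 + (-2 + 2)) = 19/(-10 + 0) = 19/(-10) = 19*(-⅒) = -19/10)
X(y) - 1*(-4889) = -19/10 - 1*(-4889) = -19/10 + 4889 = 48871/10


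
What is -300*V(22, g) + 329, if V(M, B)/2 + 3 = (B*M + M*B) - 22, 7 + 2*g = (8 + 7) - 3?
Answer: -50671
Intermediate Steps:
g = 5/2 (g = -7/2 + ((8 + 7) - 3)/2 = -7/2 + (15 - 3)/2 = -7/2 + (½)*12 = -7/2 + 6 = 5/2 ≈ 2.5000)
V(M, B) = -50 + 4*B*M (V(M, B) = -6 + 2*((B*M + M*B) - 22) = -6 + 2*((B*M + B*M) - 22) = -6 + 2*(2*B*M - 22) = -6 + 2*(-22 + 2*B*M) = -6 + (-44 + 4*B*M) = -50 + 4*B*M)
-300*V(22, g) + 329 = -300*(-50 + 4*(5/2)*22) + 329 = -300*(-50 + 220) + 329 = -300*170 + 329 = -51000 + 329 = -50671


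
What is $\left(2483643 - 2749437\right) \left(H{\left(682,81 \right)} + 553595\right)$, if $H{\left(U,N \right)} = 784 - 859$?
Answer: $-147122294880$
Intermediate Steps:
$H{\left(U,N \right)} = -75$
$\left(2483643 - 2749437\right) \left(H{\left(682,81 \right)} + 553595\right) = \left(2483643 - 2749437\right) \left(-75 + 553595\right) = \left(-265794\right) 553520 = -147122294880$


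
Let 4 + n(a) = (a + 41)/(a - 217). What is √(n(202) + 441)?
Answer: 2*√2630/5 ≈ 20.513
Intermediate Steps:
n(a) = -4 + (41 + a)/(-217 + a) (n(a) = -4 + (a + 41)/(a - 217) = -4 + (41 + a)/(-217 + a))
√(n(202) + 441) = √(3*(303 - 1*202)/(-217 + 202) + 441) = √(3*(303 - 202)/(-15) + 441) = √(3*(-1/15)*101 + 441) = √(-101/5 + 441) = √(2104/5) = 2*√2630/5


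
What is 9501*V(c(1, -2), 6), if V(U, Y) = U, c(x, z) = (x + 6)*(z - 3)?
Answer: -332535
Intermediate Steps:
c(x, z) = (-3 + z)*(6 + x) (c(x, z) = (6 + x)*(-3 + z) = (-3 + z)*(6 + x))
9501*V(c(1, -2), 6) = 9501*(-18 - 3*1 + 6*(-2) + 1*(-2)) = 9501*(-18 - 3 - 12 - 2) = 9501*(-35) = -332535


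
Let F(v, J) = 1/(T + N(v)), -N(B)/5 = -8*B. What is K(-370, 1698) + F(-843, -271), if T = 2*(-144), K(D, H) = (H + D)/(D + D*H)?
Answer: -22895627/10689224520 ≈ -0.0021419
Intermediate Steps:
N(B) = 40*B (N(B) = -(-40)*B = 40*B)
K(D, H) = (D + H)/(D + D*H)
T = -288
F(v, J) = 1/(-288 + 40*v)
K(-370, 1698) + F(-843, -271) = (-370 + 1698)/((-370)*(1 + 1698)) + 1/(8*(-36 + 5*(-843))) = -1/370*1328/1699 + 1/(8*(-36 - 4215)) = -1/370*1/1699*1328 + (1/8)/(-4251) = -664/314315 + (1/8)*(-1/4251) = -664/314315 - 1/34008 = -22895627/10689224520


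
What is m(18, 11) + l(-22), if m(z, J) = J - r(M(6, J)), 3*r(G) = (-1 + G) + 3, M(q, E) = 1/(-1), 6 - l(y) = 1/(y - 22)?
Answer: 2203/132 ≈ 16.689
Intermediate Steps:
l(y) = 6 - 1/(-22 + y) (l(y) = 6 - 1/(y - 22) = 6 - 1/(-22 + y))
M(q, E) = -1
r(G) = ⅔ + G/3 (r(G) = ((-1 + G) + 3)/3 = (2 + G)/3 = ⅔ + G/3)
m(z, J) = -⅓ + J (m(z, J) = J - (⅔ + (⅓)*(-1)) = J - (⅔ - ⅓) = J - 1*⅓ = J - ⅓ = -⅓ + J)
m(18, 11) + l(-22) = (-⅓ + 11) + (-133 + 6*(-22))/(-22 - 22) = 32/3 + (-133 - 132)/(-44) = 32/3 - 1/44*(-265) = 32/3 + 265/44 = 2203/132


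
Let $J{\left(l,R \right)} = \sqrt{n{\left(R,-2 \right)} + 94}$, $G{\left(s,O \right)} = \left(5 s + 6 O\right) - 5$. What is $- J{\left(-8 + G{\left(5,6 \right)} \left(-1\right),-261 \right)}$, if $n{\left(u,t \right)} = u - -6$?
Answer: $- i \sqrt{161} \approx - 12.689 i$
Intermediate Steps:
$G{\left(s,O \right)} = -5 + 5 s + 6 O$
$n{\left(u,t \right)} = 6 + u$ ($n{\left(u,t \right)} = u + 6 = 6 + u$)
$J{\left(l,R \right)} = \sqrt{100 + R}$ ($J{\left(l,R \right)} = \sqrt{\left(6 + R\right) + 94} = \sqrt{100 + R}$)
$- J{\left(-8 + G{\left(5,6 \right)} \left(-1\right),-261 \right)} = - \sqrt{100 - 261} = - \sqrt{-161} = - i \sqrt{161}$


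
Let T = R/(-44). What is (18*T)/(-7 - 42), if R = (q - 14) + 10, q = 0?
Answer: -18/539 ≈ -0.033395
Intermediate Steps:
R = -4 (R = (0 - 14) + 10 = -14 + 10 = -4)
T = 1/11 (T = -4/(-44) = -4*(-1/44) = 1/11 ≈ 0.090909)
(18*T)/(-7 - 42) = (18*(1/11))/(-7 - 42) = (18/11)/(-49) = (18/11)*(-1/49) = -18/539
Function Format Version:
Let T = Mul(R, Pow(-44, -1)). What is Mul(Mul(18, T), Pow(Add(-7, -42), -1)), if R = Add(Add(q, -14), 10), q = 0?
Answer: Rational(-18, 539) ≈ -0.033395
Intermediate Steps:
R = -4 (R = Add(Add(0, -14), 10) = Add(-14, 10) = -4)
T = Rational(1, 11) (T = Mul(-4, Pow(-44, -1)) = Mul(-4, Rational(-1, 44)) = Rational(1, 11) ≈ 0.090909)
Mul(Mul(18, T), Pow(Add(-7, -42), -1)) = Mul(Mul(18, Rational(1, 11)), Pow(Add(-7, -42), -1)) = Mul(Rational(18, 11), Pow(-49, -1)) = Mul(Rational(18, 11), Rational(-1, 49)) = Rational(-18, 539)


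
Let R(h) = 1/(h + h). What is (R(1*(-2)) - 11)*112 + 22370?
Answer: 21110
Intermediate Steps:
R(h) = 1/(2*h)
(R(1*(-2)) - 11)*112 + 22370 = (1/(2*((1*(-2)))) - 11)*112 + 22370 = ((½)/(-2) - 11)*112 + 22370 = ((½)*(-½) - 11)*112 + 22370 = (-¼ - 11)*112 + 22370 = -45/4*112 + 22370 = -1260 + 22370 = 21110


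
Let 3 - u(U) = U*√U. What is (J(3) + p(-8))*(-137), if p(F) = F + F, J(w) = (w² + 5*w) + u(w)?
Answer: -1507 + 411*√3 ≈ -795.13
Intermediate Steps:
u(U) = 3 - U^(3/2) (u(U) = 3 - U*√U = 3 - U^(3/2))
J(w) = 3 + w² - w^(3/2) + 5*w (J(w) = (w² + 5*w) + (3 - w^(3/2)) = 3 + w² - w^(3/2) + 5*w)
p(F) = 2*F
(J(3) + p(-8))*(-137) = ((3 + 3² - 3^(3/2) + 5*3) + 2*(-8))*(-137) = ((3 + 9 - 3*√3 + 15) - 16)*(-137) = ((27 - 3*√3) - 16)*(-137) = (11 - 3*√3)*(-137) = -1507 + 411*√3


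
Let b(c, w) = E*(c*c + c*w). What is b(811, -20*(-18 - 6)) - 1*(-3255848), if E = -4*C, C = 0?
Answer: 3255848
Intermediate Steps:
E = 0 (E = -4*0 = 0)
b(c, w) = 0 (b(c, w) = 0*(c*c + c*w) = 0*(c² + c*w) = 0)
b(811, -20*(-18 - 6)) - 1*(-3255848) = 0 - 1*(-3255848) = 0 + 3255848 = 3255848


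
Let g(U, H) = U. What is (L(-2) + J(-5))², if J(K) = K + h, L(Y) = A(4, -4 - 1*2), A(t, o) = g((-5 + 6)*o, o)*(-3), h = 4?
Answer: 289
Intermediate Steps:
A(t, o) = -3*o (A(t, o) = ((-5 + 6)*o)*(-3) = (1*o)*(-3) = o*(-3) = -3*o)
L(Y) = 18 (L(Y) = -3*(-4 - 1*2) = -3*(-4 - 2) = -3*(-6) = 18)
J(K) = 4 + K (J(K) = K + 4 = 4 + K)
(L(-2) + J(-5))² = (18 + (4 - 5))² = (18 - 1)² = 17² = 289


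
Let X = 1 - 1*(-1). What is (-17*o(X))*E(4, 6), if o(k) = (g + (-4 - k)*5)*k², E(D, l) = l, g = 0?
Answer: 12240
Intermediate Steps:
X = 2 (X = 1 + 1 = 2)
o(k) = k²*(-20 - 5*k) (o(k) = (0 + (-4 - k)*5)*k² = (0 + (-20 - 5*k))*k² = (-20 - 5*k)*k² = k²*(-20 - 5*k))
(-17*o(X))*E(4, 6) = -85*2²*(-4 - 1*2)*6 = -85*4*(-4 - 2)*6 = -85*4*(-6)*6 = -17*(-120)*6 = 2040*6 = 12240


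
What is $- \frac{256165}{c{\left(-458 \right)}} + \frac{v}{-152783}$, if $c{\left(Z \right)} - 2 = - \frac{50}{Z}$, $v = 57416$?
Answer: $- \frac{1280364461369}{10542027} \approx -1.2145 \cdot 10^{5}$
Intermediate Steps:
$c{\left(Z \right)} = 2 - \frac{50}{Z}$
$- \frac{256165}{c{\left(-458 \right)}} + \frac{v}{-152783} = - \frac{256165}{2 - \frac{50}{-458}} + \frac{57416}{-152783} = - \frac{256165}{2 - - \frac{25}{229}} + 57416 \left(- \frac{1}{152783}\right) = - \frac{256165}{2 + \frac{25}{229}} - \frac{57416}{152783} = - \frac{256165}{\frac{483}{229}} - \frac{57416}{152783} = \left(-256165\right) \frac{229}{483} - \frac{57416}{152783} = - \frac{8380255}{69} - \frac{57416}{152783} = - \frac{1280364461369}{10542027}$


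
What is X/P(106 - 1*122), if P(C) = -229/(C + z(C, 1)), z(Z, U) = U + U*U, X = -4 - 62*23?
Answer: -20020/229 ≈ -87.424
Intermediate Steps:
X = -1430 (X = -4 - 1426 = -1430)
z(Z, U) = U + U²
P(C) = -229/(2 + C) (P(C) = -229/(C + 1*(1 + 1)) = -229/(C + 1*2) = -229/(C + 2) = -229/(2 + C))
X/P(106 - 1*122) = -1430/((-229/(2 + (106 - 1*122)))) = -1430/((-229/(2 + (106 - 122)))) = -1430/((-229/(2 - 16))) = -1430/((-229/(-14))) = -1430/((-229*(-1/14))) = -1430/229/14 = -1430*14/229 = -20020/229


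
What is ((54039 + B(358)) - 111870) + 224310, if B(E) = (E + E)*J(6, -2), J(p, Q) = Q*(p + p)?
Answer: 149295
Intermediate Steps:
J(p, Q) = 2*Q*p (J(p, Q) = Q*(2*p) = 2*Q*p)
B(E) = -48*E (B(E) = (E + E)*(2*(-2)*6) = (2*E)*(-24) = -48*E)
((54039 + B(358)) - 111870) + 224310 = ((54039 - 48*358) - 111870) + 224310 = ((54039 - 17184) - 111870) + 224310 = (36855 - 111870) + 224310 = -75015 + 224310 = 149295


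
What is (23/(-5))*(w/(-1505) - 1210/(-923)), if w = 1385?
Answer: -2496397/1389115 ≈ -1.7971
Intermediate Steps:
(23/(-5))*(w/(-1505) - 1210/(-923)) = (23/(-5))*(1385/(-1505) - 1210/(-923)) = (23*(-⅕))*(1385*(-1/1505) - 1210*(-1/923)) = -23*(-277/301 + 1210/923)/5 = -23/5*108539/277823 = -2496397/1389115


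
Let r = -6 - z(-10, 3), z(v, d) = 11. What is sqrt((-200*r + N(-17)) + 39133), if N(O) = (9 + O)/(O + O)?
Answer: sqrt(12292105)/17 ≈ 206.24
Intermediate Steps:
N(O) = (9 + O)/(2*O) (N(O) = (9 + O)/((2*O)) = (9 + O)*(1/(2*O)) = (9 + O)/(2*O))
r = -17 (r = -6 - 1*11 = -6 - 11 = -17)
sqrt((-200*r + N(-17)) + 39133) = sqrt((-200*(-17) + (1/2)*(9 - 17)/(-17)) + 39133) = sqrt((3400 + (1/2)*(-1/17)*(-8)) + 39133) = sqrt((3400 + 4/17) + 39133) = sqrt(57804/17 + 39133) = sqrt(723065/17) = sqrt(12292105)/17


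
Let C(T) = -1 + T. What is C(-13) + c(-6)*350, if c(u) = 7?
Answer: 2436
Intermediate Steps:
C(-13) + c(-6)*350 = (-1 - 13) + 7*350 = -14 + 2450 = 2436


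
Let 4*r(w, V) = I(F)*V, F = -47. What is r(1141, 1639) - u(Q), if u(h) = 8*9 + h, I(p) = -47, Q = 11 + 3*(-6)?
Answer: -77293/4 ≈ -19323.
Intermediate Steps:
Q = -7 (Q = 11 - 18 = -7)
u(h) = 72 + h
r(w, V) = -47*V/4 (r(w, V) = (-47*V)/4 = -47*V/4)
r(1141, 1639) - u(Q) = -47/4*1639 - (72 - 7) = -77033/4 - 1*65 = -77033/4 - 65 = -77293/4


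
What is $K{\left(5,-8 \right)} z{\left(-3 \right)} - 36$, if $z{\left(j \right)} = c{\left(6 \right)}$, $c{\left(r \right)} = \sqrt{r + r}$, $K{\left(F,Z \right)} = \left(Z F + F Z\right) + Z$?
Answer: $-36 - 176 \sqrt{3} \approx -340.84$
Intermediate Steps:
$K{\left(F,Z \right)} = Z + 2 F Z$ ($K{\left(F,Z \right)} = \left(F Z + F Z\right) + Z = 2 F Z + Z = Z + 2 F Z$)
$c{\left(r \right)} = \sqrt{2} \sqrt{r}$ ($c{\left(r \right)} = \sqrt{2 r} = \sqrt{2} \sqrt{r}$)
$z{\left(j \right)} = 2 \sqrt{3}$ ($z{\left(j \right)} = \sqrt{2} \sqrt{6} = 2 \sqrt{3}$)
$K{\left(5,-8 \right)} z{\left(-3 \right)} - 36 = - 8 \left(1 + 2 \cdot 5\right) 2 \sqrt{3} - 36 = - 8 \left(1 + 10\right) 2 \sqrt{3} - 36 = \left(-8\right) 11 \cdot 2 \sqrt{3} - 36 = - 88 \cdot 2 \sqrt{3} - 36 = - 176 \sqrt{3} - 36 = -36 - 176 \sqrt{3}$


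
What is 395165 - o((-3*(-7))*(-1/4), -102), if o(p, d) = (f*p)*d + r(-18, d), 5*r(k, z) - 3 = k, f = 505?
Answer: 249481/2 ≈ 1.2474e+5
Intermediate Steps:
r(k, z) = ⅗ + k/5
o(p, d) = -3 + 505*d*p (o(p, d) = (505*p)*d + (⅗ + (⅕)*(-18)) = 505*d*p + (⅗ - 18/5) = 505*d*p - 3 = -3 + 505*d*p)
395165 - o((-3*(-7))*(-1/4), -102) = 395165 - (-3 + 505*(-102)*((-3*(-7))*(-1/4))) = 395165 - (-3 + 505*(-102)*(21*(-1*¼))) = 395165 - (-3 + 505*(-102)*(21*(-¼))) = 395165 - (-3 + 505*(-102)*(-21/4)) = 395165 - (-3 + 540855/2) = 395165 - 1*540849/2 = 395165 - 540849/2 = 249481/2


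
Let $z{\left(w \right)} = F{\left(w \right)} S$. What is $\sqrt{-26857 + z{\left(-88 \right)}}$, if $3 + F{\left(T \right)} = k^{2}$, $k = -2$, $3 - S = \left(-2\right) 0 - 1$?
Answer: $i \sqrt{26853} \approx 163.87 i$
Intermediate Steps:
$S = 4$ ($S = 3 - \left(\left(-2\right) 0 - 1\right) = 3 - \left(0 - 1\right) = 3 - -1 = 3 + 1 = 4$)
$F{\left(T \right)} = 1$ ($F{\left(T \right)} = -3 + \left(-2\right)^{2} = -3 + 4 = 1$)
$z{\left(w \right)} = 4$ ($z{\left(w \right)} = 1 \cdot 4 = 4$)
$\sqrt{-26857 + z{\left(-88 \right)}} = \sqrt{-26857 + 4} = \sqrt{-26853} = i \sqrt{26853}$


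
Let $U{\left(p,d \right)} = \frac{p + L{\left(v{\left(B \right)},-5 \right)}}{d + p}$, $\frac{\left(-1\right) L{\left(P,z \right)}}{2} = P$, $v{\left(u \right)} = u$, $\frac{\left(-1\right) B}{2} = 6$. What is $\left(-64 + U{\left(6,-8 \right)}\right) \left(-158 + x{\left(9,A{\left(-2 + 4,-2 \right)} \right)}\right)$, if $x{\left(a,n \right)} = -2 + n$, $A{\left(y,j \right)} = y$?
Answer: $12482$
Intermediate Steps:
$B = -12$ ($B = \left(-2\right) 6 = -12$)
$L{\left(P,z \right)} = - 2 P$
$U{\left(p,d \right)} = \frac{24 + p}{d + p}$ ($U{\left(p,d \right)} = \frac{p - -24}{d + p} = \frac{p + 24}{d + p} = \frac{24 + p}{d + p}$)
$\left(-64 + U{\left(6,-8 \right)}\right) \left(-158 + x{\left(9,A{\left(-2 + 4,-2 \right)} \right)}\right) = \left(-64 + \frac{24 + 6}{-8 + 6}\right) \left(-158 + \left(-2 + \left(-2 + 4\right)\right)\right) = \left(-64 + \frac{1}{-2} \cdot 30\right) \left(-158 + \left(-2 + 2\right)\right) = \left(-64 - 15\right) \left(-158 + 0\right) = \left(-64 - 15\right) \left(-158\right) = \left(-79\right) \left(-158\right) = 12482$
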